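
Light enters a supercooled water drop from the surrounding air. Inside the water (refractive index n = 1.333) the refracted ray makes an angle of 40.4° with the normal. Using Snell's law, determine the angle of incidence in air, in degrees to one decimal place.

59.8°

Snell: sin θ_i = n · sin θ_r = 1.333 × sin 40.4° = 1.333 × 0.6481 = 0.8639.
θ_i = arcsin(0.8639) = 59.76°.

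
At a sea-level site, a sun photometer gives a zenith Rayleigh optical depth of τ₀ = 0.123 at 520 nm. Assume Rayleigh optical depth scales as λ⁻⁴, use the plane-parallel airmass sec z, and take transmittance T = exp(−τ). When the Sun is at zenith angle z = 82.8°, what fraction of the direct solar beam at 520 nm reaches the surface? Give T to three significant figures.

0.375

sec 82.8° = 7.9787.
τ = 0.123 × (520/520)⁴ × 7.9787 = 0.123 × 1.0000 × 7.9787 = 0.9814.
T = exp(−0.9814) = 0.3748.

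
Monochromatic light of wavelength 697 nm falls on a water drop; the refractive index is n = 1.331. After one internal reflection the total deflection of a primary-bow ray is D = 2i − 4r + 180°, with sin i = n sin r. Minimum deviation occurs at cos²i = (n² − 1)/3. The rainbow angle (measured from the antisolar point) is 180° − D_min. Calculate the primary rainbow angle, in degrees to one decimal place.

42.4°

cos²i = (1.77156 − 1)/3 = 0.25719; i = arccos(0.50714) = 59.527°.
sin r = sin 59.527°/1.331 = 0.64753; r = 40.356°.
D_min = 2·59.527° − 4·40.356° + 180° = 137.630°.
Rainbow angle = 180° − D_min = 42.370°.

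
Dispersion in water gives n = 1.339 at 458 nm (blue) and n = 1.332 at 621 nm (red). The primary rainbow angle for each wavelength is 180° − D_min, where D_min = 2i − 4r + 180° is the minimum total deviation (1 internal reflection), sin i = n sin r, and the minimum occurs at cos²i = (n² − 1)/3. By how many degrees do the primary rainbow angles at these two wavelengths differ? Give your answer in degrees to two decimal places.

At 458 nm (n = 1.339): cos²i = 0.26431 → i = 59.062°, r = 39.834°, D_min = 138.786°, rainbow angle = 41.214°.
At 621 nm (n = 1.332): cos²i = 0.25807 → i = 59.469°, r = 40.290°, D_min = 137.776°, rainbow angle = 42.224°.
Angular width = |41.214° − 42.224°| = 1.010°.

1.01°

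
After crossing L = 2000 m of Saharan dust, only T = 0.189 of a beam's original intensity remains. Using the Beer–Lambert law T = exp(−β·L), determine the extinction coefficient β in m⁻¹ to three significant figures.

0.000833 m⁻¹

Beer–Lambert: T = exp(−βL) ⇒ β = −ln(T)/L = −ln(0.189)/2000 = 1.6660/2000 = 0.000833 m⁻¹.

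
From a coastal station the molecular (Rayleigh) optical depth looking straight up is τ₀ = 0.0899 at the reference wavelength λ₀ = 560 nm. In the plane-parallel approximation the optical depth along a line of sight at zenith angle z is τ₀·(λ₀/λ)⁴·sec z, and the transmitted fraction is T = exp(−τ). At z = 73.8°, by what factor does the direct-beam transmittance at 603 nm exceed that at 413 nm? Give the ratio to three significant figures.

2.34

Airmass: sec 73.8° = 3.5843.
τ(603 nm) = 0.0899 × (560/603)⁴ × 3.5843 = 0.0899 × 0.7438 × 3.5843 = 0.2397.
τ(413 nm) = 0.0899 × (560/413)⁴ × 3.5843 = 0.0899 × 3.3803 × 3.5843 = 1.0892.
T(603)/T(413) = exp(τ_B − τ_A) = exp(0.8495) = 2.3386.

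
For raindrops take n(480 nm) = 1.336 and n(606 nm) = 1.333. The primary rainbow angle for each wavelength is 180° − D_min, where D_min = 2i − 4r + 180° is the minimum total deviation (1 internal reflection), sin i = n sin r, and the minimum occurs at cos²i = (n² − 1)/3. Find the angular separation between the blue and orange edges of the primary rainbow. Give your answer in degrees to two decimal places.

0.43°

At 480 nm (n = 1.336): cos²i = 0.26163 → i = 59.236°, r = 40.029°, D_min = 138.356°, rainbow angle = 41.644°.
At 606 nm (n = 1.333): cos²i = 0.25896 → i = 59.410°, r = 40.225°, D_min = 137.922°, rainbow angle = 42.078°.
Angular width = |41.644° − 42.078°| = 0.434°.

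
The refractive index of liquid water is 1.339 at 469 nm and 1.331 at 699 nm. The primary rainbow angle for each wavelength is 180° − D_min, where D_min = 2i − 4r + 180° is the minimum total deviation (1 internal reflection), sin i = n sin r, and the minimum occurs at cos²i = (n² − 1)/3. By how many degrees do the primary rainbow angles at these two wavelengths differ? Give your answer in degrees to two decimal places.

At 469 nm (n = 1.339): cos²i = 0.26431 → i = 59.062°, r = 39.834°, D_min = 138.786°, rainbow angle = 41.214°.
At 699 nm (n = 1.331): cos²i = 0.25719 → i = 59.527°, r = 40.356°, D_min = 137.630°, rainbow angle = 42.370°.
Angular width = |41.214° − 42.370°| = 1.156°.

1.16°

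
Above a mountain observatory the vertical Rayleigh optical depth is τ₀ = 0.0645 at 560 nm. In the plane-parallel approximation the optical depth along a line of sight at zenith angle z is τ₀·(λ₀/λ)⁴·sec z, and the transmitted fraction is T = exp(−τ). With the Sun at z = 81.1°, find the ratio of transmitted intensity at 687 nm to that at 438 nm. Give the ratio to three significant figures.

Airmass: sec 81.1° = 6.4637.
τ(687 nm) = 0.0645 × (560/687)⁴ × 6.4637 = 0.0645 × 0.4415 × 6.4637 = 0.1841.
τ(438 nm) = 0.0645 × (560/438)⁴ × 6.4637 = 0.0645 × 2.6721 × 6.4637 = 1.1140.
T(687)/T(438) = exp(τ_B − τ_A) = exp(0.9300) = 2.5344.

2.53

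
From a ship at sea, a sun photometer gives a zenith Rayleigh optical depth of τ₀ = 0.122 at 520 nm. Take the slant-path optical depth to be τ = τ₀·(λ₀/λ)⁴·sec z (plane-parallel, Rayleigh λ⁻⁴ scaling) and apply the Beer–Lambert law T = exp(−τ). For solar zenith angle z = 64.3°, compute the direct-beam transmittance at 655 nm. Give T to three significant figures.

sec 64.3° = 2.3060.
τ = 0.122 × (520/655)⁴ × 2.3060 = 0.122 × 0.3972 × 2.3060 = 0.1118.
T = exp(−0.1118) = 0.8943.

0.894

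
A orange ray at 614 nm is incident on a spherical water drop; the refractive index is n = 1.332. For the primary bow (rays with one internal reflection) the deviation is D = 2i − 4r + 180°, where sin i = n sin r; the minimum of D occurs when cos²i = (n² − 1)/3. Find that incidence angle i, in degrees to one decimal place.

cos²i = (1.332² − 1)/3 = (1.77422 − 1)/3 = 0.25807.
cos i = 0.50801, so i = 59.469°.

59.5°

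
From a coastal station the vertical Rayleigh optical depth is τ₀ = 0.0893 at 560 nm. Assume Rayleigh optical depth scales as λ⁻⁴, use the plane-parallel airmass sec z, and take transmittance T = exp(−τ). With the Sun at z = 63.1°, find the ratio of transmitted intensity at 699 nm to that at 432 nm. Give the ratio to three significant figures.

1.61

Airmass: sec 63.1° = 2.2103.
τ(699 nm) = 0.0893 × (560/699)⁴ × 2.2103 = 0.0893 × 0.4119 × 2.2103 = 0.0813.
τ(432 nm) = 0.0893 × (560/432)⁴ × 2.2103 = 0.0893 × 2.8237 × 2.2103 = 0.5573.
T(699)/T(432) = exp(τ_B − τ_A) = exp(0.4760) = 1.6097.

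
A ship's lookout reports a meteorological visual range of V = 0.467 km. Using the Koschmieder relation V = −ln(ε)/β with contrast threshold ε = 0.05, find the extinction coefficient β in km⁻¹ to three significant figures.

6.41 km⁻¹

β = −ln(0.05) / V = 2.996 / 0.467 = 6.4148 km⁻¹.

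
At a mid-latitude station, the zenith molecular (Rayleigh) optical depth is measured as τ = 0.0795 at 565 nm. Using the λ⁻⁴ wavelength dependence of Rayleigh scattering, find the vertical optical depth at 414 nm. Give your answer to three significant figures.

τ(414 nm) = τ(565 nm) × (565/414)⁴ = 0.0795 × (1.3647)⁴ = 0.0795 × 3.4689 = 0.2758.

0.276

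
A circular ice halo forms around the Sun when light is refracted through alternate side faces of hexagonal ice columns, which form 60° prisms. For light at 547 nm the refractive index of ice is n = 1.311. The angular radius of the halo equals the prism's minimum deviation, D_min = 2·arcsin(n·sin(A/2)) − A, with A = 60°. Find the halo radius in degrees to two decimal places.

n·sin(A/2) = 1.311 × sin 30° = 1.311 × 0.5000 = 0.6555.
D_min = 2·arcsin(0.6555) − 60° = 2 × 40.958° − 60° = 21.915°.

21.92°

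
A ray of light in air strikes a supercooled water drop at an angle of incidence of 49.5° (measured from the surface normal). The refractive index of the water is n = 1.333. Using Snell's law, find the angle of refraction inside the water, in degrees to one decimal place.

Snell: sin θ_r = sin θ_i / n = sin 49.5° / 1.333 = 0.7604 / 1.333 = 0.5704.
θ_r = arcsin(0.5704) = 34.78°.

34.8°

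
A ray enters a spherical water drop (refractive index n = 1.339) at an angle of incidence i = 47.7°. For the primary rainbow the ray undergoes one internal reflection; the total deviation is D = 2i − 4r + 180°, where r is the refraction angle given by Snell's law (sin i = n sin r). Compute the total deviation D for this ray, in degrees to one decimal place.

sin r = sin 47.7° / 1.339 = 0.7396/1.339 = 0.5524; r = 33.53°.
D = 2·47.7° − 4·33.53° + 180° = 95.40° − 134.12° + 180° = 141.28°.

141.3°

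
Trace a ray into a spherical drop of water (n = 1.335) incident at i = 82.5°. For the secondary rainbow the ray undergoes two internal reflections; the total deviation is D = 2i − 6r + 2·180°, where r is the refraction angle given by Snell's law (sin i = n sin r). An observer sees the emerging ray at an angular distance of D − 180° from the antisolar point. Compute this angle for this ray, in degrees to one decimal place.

57.3°

sin r = sin 82.5° / 1.335 = 0.9914/1.335 = 0.7427; r = 47.96°.
D = 2·82.5° − 6·47.96° + 2·180° = 165.00° − 287.75° + 360° = 237.25°.
Angle from antisolar point = D − 180° = 57.25°.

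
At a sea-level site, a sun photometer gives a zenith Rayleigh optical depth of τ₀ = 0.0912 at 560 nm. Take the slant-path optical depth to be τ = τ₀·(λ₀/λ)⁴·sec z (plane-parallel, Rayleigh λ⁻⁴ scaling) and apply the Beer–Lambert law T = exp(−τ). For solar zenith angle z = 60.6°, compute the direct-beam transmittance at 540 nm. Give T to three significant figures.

0.807

sec 60.6° = 2.0371.
τ = 0.0912 × (560/540)⁴ × 2.0371 = 0.0912 × 1.1566 × 2.0371 = 0.2149.
T = exp(−0.2149) = 0.8066.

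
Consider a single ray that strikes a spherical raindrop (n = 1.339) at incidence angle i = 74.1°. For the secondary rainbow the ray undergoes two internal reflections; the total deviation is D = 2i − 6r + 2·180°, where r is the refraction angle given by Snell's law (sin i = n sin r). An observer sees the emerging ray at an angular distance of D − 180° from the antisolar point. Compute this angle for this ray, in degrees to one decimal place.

sin r = sin 74.1° / 1.339 = 0.9617/1.339 = 0.7183; r = 45.91°.
D = 2·74.1° − 6·45.91° + 2·180° = 148.20° − 275.46° + 360° = 232.74°.
Angle from antisolar point = D − 180° = 52.74°.

52.7°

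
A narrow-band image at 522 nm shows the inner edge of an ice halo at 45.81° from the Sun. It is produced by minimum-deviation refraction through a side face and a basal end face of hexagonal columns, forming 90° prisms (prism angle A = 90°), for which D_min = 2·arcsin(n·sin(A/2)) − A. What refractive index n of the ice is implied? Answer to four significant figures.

1.310

Rearranging: n = sin((D_min + A)/2) / sin(A/2).
(D_min + A)/2 = (45.81° + 90°)/2 = 67.905°.
n = sin 67.905° / sin 45° = 0.9266 / 0.7071 = 1.3104.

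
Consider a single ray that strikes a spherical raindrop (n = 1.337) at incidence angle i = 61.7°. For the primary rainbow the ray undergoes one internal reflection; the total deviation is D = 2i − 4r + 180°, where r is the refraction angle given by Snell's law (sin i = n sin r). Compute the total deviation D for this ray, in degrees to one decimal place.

138.6°

sin r = sin 61.7° / 1.337 = 0.8805/1.337 = 0.6585; r = 41.19°.
D = 2·61.7° − 4·41.19° + 180° = 123.40° − 164.76° + 180° = 138.64°.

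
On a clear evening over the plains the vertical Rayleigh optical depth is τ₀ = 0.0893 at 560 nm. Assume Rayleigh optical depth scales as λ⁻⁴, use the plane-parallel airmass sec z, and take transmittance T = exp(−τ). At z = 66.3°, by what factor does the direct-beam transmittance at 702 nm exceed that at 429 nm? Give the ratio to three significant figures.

1.74

Airmass: sec 66.3° = 2.4879.
τ(702 nm) = 0.0893 × (560/702)⁴ × 2.4879 = 0.0893 × 0.4050 × 2.4879 = 0.0900.
τ(429 nm) = 0.0893 × (560/429)⁴ × 2.4879 = 0.0893 × 2.9035 × 2.4879 = 0.6451.
T(702)/T(429) = exp(τ_B − τ_A) = exp(0.5551) = 1.7421.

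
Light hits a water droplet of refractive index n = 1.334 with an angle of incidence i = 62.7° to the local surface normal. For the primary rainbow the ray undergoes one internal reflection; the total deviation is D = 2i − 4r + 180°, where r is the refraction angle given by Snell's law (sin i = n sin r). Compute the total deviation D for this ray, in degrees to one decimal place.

138.3°

sin r = sin 62.7° / 1.334 = 0.8886/1.334 = 0.6661; r = 41.77°.
D = 2·62.7° − 4·41.77° + 180° = 125.40° − 167.08° + 180° = 138.32°.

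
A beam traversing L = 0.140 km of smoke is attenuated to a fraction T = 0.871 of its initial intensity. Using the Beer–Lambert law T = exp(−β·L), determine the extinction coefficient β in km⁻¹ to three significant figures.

0.987 km⁻¹

Beer–Lambert: T = exp(−βL) ⇒ β = −ln(T)/L = −ln(0.871)/0.140 = 0.1381/0.140 = 0.9865 km⁻¹.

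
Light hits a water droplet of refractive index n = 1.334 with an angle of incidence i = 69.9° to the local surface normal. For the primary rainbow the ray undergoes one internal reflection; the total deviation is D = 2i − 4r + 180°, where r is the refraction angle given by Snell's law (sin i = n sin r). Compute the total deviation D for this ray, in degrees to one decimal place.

sin r = sin 69.9° / 1.334 = 0.9391/1.334 = 0.7040; r = 44.75°.
D = 2·69.9° − 4·44.75° + 180° = 139.80° − 178.99° + 180° = 140.81°.

140.8°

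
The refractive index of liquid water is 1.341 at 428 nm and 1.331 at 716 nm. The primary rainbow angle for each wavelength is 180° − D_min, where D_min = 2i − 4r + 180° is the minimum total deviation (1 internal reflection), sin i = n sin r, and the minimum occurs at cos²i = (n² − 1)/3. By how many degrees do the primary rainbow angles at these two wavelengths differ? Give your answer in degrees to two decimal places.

1.44°

At 428 nm (n = 1.341): cos²i = 0.26609 → i = 58.946°, r = 39.705°, D_min = 139.071°, rainbow angle = 40.929°.
At 716 nm (n = 1.331): cos²i = 0.25719 → i = 59.527°, r = 40.356°, D_min = 137.630°, rainbow angle = 42.370°.
Angular width = |40.929° − 42.370°| = 1.441°.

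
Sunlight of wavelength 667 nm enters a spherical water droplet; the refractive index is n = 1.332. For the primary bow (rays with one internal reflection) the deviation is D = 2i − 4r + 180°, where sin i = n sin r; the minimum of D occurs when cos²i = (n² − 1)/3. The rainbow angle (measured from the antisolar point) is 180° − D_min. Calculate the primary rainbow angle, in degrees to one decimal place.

42.2°

cos²i = (1.77422 − 1)/3 = 0.25807; i = arccos(0.50801) = 59.469°.
sin r = sin 59.469°/1.332 = 0.64666; r = 40.290°.
D_min = 2·59.469° − 4·40.290° + 180° = 137.776°.
Rainbow angle = 180° − D_min = 42.224°.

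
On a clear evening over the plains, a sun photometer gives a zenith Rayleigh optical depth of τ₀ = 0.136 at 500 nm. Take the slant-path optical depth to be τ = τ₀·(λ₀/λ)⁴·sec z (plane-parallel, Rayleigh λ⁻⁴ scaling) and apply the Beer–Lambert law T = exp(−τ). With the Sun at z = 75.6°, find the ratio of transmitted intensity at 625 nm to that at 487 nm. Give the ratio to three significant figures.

Airmass: sec 75.6° = 4.0211.
τ(625 nm) = 0.136 × (500/625)⁴ × 4.0211 = 0.136 × 0.4096 × 4.0211 = 0.2240.
τ(487 nm) = 0.136 × (500/487)⁴ × 4.0211 = 0.136 × 1.1111 × 4.0211 = 0.6076.
T(625)/T(487) = exp(τ_B − τ_A) = exp(0.3836) = 1.4676.

1.47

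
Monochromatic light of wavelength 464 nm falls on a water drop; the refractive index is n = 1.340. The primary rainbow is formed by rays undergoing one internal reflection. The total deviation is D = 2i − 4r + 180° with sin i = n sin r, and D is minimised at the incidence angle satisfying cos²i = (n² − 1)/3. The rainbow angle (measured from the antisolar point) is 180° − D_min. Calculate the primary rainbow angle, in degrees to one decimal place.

cos²i = (1.79560 − 1)/3 = 0.26520; i = arccos(0.51498) = 59.004°.
sin r = sin 59.004°/1.340 = 0.63971; r = 39.770°.
D_min = 2·59.004° − 4·39.770° + 180° = 138.929°.
Rainbow angle = 180° − D_min = 41.071°.

41.1°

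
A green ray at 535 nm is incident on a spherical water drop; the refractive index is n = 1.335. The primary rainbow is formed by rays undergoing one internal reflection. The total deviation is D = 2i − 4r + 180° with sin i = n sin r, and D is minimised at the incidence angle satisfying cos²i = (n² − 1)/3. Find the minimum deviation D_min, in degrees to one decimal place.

138.2°

cos²i = (1.78222 − 1)/3 = 0.26074; i = arccos(0.51063) = 59.294°.
sin r = sin 59.294°/1.335 = 0.64405; r = 40.094°.
D_min = 2·59.294° − 4·40.094° + 180° = 138.212°.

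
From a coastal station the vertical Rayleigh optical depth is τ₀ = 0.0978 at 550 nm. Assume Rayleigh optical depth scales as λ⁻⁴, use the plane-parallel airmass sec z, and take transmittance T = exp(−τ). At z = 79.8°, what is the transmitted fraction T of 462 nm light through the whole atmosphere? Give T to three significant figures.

sec 79.8° = 5.6470.
τ = 0.0978 × (550/462)⁴ × 5.6470 = 0.0978 × 2.0086 × 5.6470 = 1.1093.
T = exp(−1.1093) = 0.3298.

0.330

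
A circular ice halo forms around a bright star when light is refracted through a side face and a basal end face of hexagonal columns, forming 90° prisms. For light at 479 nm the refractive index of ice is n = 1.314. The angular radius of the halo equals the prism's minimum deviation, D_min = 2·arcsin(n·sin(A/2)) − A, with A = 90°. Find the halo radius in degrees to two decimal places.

46.60°

n·sin(A/2) = 1.314 × sin 45° = 1.314 × 0.7071 = 0.9291.
D_min = 2·arcsin(0.9291) − 90° = 2 × 68.301° − 90° = 46.602°.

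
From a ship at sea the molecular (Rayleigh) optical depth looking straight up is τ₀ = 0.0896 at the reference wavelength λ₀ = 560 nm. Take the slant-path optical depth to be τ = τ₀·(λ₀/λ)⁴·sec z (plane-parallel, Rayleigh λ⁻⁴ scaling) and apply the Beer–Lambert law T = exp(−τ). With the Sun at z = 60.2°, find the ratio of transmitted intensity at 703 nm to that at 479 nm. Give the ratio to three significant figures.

1.30

Airmass: sec 60.2° = 2.0122.
τ(703 nm) = 0.0896 × (560/703)⁴ × 2.0122 = 0.0896 × 0.4027 × 2.0122 = 0.0726.
τ(479 nm) = 0.0896 × (560/479)⁴ × 2.0122 = 0.0896 × 1.8681 × 2.0122 = 0.3368.
T(703)/T(479) = exp(τ_B − τ_A) = exp(0.2642) = 1.3024.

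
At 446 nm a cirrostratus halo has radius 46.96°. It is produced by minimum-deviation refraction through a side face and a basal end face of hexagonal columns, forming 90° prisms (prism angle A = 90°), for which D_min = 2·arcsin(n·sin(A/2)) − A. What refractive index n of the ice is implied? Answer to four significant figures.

Rearranging: n = sin((D_min + A)/2) / sin(A/2).
(D_min + A)/2 = (46.96° + 90°)/2 = 68.480°.
n = sin 68.480° / sin 45° = 0.9303 / 0.7071 = 1.3156.

1.316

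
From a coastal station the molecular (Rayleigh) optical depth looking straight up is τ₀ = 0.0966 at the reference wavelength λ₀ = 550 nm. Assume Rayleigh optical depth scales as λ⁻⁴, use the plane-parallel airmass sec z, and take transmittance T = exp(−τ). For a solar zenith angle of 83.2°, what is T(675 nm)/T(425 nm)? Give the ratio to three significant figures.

Airmass: sec 83.2° = 8.4457.
τ(675 nm) = 0.0966 × (550/675)⁴ × 8.4457 = 0.0966 × 0.4408 × 8.4457 = 0.3596.
τ(425 nm) = 0.0966 × (550/425)⁴ × 8.4457 = 0.0966 × 2.8048 × 8.4457 = 2.2883.
T(675)/T(425) = exp(τ_B − τ_A) = exp(1.9286) = 6.8802.

6.88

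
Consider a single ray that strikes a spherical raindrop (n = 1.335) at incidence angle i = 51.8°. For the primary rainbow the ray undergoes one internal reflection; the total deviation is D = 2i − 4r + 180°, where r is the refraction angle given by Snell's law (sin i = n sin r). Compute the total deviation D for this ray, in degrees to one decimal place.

139.4°

sin r = sin 51.8° / 1.335 = 0.7859/1.335 = 0.5887; r = 36.06°.
D = 2·51.8° − 4·36.06° + 180° = 103.60° − 144.25° + 180° = 139.35°.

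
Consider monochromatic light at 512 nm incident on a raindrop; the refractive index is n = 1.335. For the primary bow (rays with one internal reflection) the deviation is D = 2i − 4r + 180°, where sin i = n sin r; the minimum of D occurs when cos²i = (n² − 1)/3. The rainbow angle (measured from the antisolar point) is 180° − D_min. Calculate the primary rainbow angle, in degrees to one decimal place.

41.8°

cos²i = (1.78222 − 1)/3 = 0.26074; i = arccos(0.51063) = 59.294°.
sin r = sin 59.294°/1.335 = 0.64405; r = 40.094°.
D_min = 2·59.294° − 4·40.094° + 180° = 138.212°.
Rainbow angle = 180° − D_min = 41.788°.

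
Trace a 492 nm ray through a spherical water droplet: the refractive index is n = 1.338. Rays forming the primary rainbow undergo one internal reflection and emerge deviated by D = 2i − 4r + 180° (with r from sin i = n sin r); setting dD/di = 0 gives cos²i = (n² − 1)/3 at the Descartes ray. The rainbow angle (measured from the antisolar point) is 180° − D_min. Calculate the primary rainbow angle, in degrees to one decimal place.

cos²i = (1.79024 − 1)/3 = 0.26341; i = arccos(0.51324) = 59.120°.
sin r = sin 59.120°/1.338 = 0.64144; r = 39.899°.
D_min = 2·59.120° − 4·39.899° + 180° = 138.643°.
Rainbow angle = 180° − D_min = 41.357°.

41.4°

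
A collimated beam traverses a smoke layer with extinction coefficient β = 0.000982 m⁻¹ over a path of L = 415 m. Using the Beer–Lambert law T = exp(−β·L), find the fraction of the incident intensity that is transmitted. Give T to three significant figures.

0.665

τ = β·L = 0.000982 × 415 = 0.4075.
T = exp(−0.4075) = 0.6653.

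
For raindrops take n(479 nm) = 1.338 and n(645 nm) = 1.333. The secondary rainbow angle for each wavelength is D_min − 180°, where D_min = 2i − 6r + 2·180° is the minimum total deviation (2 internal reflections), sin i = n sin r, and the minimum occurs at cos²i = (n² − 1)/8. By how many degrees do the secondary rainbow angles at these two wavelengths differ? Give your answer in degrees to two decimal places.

1.30°

At 479 nm (n = 1.338): cos²i = 0.09878 → i = 71.682°, r = 45.195°, D_min = 232.193°, rainbow angle = 52.193°.
At 645 nm (n = 1.333): cos²i = 0.09711 → i = 71.843°, r = 45.466°, D_min = 230.891°, rainbow angle = 50.891°.
Angular width = |52.193° − 50.891°| = 1.302°.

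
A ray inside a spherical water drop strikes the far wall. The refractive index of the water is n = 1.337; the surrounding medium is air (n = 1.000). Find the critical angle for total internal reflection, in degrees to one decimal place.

48.4°

sin θ_c = n_air / n = 1.000 / 1.337 = 0.7479.
θ_c = arcsin(0.7479) = 48.41°.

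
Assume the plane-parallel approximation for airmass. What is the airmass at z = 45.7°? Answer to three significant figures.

1.43

X = sec z = 1/cos 45.7° = 1/0.6984 = 1.4318.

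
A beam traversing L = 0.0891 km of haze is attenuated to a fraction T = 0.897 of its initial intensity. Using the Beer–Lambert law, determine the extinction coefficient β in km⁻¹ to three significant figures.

Beer–Lambert: T = exp(−βL) ⇒ β = −ln(T)/L = −ln(0.897)/0.0891 = 0.1087/0.0891 = 1.22 km⁻¹.

1.22 km⁻¹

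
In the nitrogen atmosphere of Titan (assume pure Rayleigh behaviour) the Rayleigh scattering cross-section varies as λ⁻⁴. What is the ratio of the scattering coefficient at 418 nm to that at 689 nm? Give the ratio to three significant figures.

Rayleigh scattering ∝ λ⁻⁴, so the ratio of coefficients is the inverse fourth power of the wavelength ratio.
σ(418)/σ(689) = (689/418)⁴ = (1.6483)⁴ = 7.382.

7.38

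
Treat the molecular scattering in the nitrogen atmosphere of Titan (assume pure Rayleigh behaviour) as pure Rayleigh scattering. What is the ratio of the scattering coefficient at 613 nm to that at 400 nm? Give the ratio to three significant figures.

0.181

Rayleigh scattering ∝ λ⁻⁴, so the ratio of coefficients is the inverse fourth power of the wavelength ratio.
σ(613)/σ(400) = (400/613)⁴ = (0.6525)⁴ = 0.1813.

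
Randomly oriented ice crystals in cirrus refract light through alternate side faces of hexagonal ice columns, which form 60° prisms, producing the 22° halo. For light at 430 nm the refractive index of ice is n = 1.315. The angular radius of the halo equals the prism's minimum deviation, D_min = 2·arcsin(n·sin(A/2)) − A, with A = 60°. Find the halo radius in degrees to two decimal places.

n·sin(A/2) = 1.315 × sin 30° = 1.315 × 0.5000 = 0.6575.
D_min = 2·arcsin(0.6575) − 60° = 2 × 41.109° − 60° = 22.219°.

22.22°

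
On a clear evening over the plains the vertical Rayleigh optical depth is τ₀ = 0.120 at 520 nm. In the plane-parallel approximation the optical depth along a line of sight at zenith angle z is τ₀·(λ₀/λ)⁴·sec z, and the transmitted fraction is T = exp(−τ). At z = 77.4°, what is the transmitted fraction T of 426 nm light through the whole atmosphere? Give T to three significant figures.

0.295

sec 77.4° = 4.5841.
τ = 0.120 × (520/426)⁴ × 4.5841 = 0.120 × 2.2201 × 4.5841 = 1.2213.
T = exp(−1.2213) = 0.2949.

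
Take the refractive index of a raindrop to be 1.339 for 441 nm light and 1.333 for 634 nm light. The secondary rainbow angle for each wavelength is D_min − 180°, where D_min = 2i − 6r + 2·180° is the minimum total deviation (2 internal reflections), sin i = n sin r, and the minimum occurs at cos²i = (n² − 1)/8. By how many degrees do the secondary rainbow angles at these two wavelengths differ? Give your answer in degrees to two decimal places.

At 441 nm (n = 1.339): cos²i = 0.09912 → i = 71.650°, r = 45.141°, D_min = 232.451°, rainbow angle = 52.451°.
At 634 nm (n = 1.333): cos²i = 0.09711 → i = 71.843°, r = 45.466°, D_min = 230.891°, rainbow angle = 50.891°.
Angular width = |52.451° − 50.891°| = 1.560°.

1.56°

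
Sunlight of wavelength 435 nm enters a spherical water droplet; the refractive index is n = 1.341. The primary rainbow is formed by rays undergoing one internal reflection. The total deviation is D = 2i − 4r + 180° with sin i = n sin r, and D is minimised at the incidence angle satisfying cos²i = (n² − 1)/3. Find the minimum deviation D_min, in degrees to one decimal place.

cos²i = (1.79828 − 1)/3 = 0.26609; i = arccos(0.51584) = 58.946°.
sin r = sin 58.946°/1.341 = 0.63884; r = 39.705°.
D_min = 2·58.946° − 4·39.705° + 180° = 139.071°.

139.1°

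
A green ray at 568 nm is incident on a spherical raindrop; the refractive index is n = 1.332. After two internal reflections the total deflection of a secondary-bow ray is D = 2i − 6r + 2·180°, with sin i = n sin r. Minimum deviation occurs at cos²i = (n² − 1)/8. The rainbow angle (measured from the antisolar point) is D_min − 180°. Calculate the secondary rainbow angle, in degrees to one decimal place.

50.6°

cos²i = (1.77422 − 1)/8 = 0.09678; i = arccos(0.31109) = 71.875°.
sin r = sin 71.875°/1.332 = 0.71350; r = 45.520°.
D_min = 2·71.875° − 6·45.520° + 360° = 230.628°.
Rainbow angle = D_min − 180° = 50.628°.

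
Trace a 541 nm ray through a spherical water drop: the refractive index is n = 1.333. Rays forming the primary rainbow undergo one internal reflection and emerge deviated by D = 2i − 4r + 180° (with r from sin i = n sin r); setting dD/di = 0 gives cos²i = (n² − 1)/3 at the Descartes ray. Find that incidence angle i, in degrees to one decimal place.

59.4°

cos²i = (1.333² − 1)/3 = (1.77689 − 1)/3 = 0.25896.
cos i = 0.50888, so i = 59.410°.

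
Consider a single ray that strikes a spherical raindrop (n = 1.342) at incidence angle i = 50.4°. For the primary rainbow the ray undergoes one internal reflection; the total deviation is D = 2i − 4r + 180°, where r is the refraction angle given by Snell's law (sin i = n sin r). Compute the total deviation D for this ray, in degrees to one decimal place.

140.6°

sin r = sin 50.4° / 1.342 = 0.7705/1.342 = 0.5742; r = 35.04°.
D = 2·50.4° − 4·35.04° + 180° = 100.80° − 140.16° + 180° = 140.64°.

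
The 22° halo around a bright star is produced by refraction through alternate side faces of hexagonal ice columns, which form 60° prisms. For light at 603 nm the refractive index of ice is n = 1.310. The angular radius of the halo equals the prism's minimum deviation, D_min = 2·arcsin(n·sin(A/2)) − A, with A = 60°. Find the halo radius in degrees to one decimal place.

n·sin(A/2) = 1.310 × sin 30° = 1.310 × 0.5000 = 0.6550.
D_min = 2·arcsin(0.6550) − 60° = 2 × 40.920° − 60° = 21.839°.

21.8°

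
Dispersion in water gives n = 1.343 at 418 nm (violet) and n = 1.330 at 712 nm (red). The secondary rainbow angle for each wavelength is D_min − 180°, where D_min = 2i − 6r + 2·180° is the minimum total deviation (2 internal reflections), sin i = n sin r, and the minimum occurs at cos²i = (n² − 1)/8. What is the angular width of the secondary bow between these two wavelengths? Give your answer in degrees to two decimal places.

3.38°

At 418 nm (n = 1.343): cos²i = 0.10046 → i = 71.522°, r = 44.928°, D_min = 233.478°, rainbow angle = 53.478°.
At 712 nm (n = 1.330): cos²i = 0.09611 → i = 71.940°, r = 45.630°, D_min = 230.101°, rainbow angle = 50.101°.
Angular width = |53.478° − 50.101°| = 3.377°.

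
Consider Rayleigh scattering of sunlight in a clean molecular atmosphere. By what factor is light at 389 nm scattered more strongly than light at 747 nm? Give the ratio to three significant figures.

13.6

Rayleigh scattering ∝ λ⁻⁴, so the ratio of coefficients is the inverse fourth power of the wavelength ratio.
σ(389)/σ(747) = (747/389)⁴ = (1.9203)⁴ = 13.6.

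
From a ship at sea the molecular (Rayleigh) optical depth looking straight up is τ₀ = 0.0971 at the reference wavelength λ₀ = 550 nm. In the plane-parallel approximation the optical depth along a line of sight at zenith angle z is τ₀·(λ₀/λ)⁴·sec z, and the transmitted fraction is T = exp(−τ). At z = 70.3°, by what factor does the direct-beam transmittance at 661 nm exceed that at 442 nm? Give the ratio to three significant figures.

Airmass: sec 70.3° = 2.9665.
τ(661 nm) = 0.0971 × (550/661)⁴ × 2.9665 = 0.0971 × 0.4793 × 2.9665 = 0.1381.
τ(442 nm) = 0.0971 × (550/442)⁴ × 2.9665 = 0.0971 × 2.3975 × 2.9665 = 0.6906.
T(661)/T(442) = exp(τ_B − τ_A) = exp(0.5525) = 1.7376.

1.74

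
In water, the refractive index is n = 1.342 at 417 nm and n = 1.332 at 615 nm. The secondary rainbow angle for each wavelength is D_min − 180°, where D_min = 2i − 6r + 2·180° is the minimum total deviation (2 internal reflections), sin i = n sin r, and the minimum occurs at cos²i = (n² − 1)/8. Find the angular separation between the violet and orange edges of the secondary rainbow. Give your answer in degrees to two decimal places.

At 417 nm (n = 1.342): cos²i = 0.10012 → i = 71.554°, r = 44.981°, D_min = 233.222°, rainbow angle = 53.222°.
At 615 nm (n = 1.332): cos²i = 0.09678 → i = 71.875°, r = 45.520°, D_min = 230.628°, rainbow angle = 50.628°.
Angular width = |53.222° − 50.628°| = 2.594°.

2.59°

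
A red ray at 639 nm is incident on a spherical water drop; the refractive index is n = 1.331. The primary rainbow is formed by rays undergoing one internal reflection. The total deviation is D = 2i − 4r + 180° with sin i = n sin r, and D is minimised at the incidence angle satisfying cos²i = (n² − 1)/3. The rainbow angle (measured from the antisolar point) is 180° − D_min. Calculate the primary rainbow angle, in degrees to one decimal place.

cos²i = (1.77156 − 1)/3 = 0.25719; i = arccos(0.50714) = 59.527°.
sin r = sin 59.527°/1.331 = 0.64753; r = 40.356°.
D_min = 2·59.527° − 4·40.356° + 180° = 137.630°.
Rainbow angle = 180° − D_min = 42.370°.

42.4°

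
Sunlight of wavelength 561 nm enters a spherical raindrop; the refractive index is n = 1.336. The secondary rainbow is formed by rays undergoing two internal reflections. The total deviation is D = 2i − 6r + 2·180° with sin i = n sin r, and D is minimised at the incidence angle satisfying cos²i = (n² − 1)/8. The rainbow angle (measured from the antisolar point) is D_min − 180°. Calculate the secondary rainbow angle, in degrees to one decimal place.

51.7°

cos²i = (1.78490 − 1)/8 = 0.09811; i = arccos(0.31323) = 71.746°.
sin r = sin 71.746°/1.336 = 0.71084; r = 45.303°.
D_min = 2·71.746° − 6·45.303° + 360° = 231.674°.
Rainbow angle = D_min − 180° = 51.674°.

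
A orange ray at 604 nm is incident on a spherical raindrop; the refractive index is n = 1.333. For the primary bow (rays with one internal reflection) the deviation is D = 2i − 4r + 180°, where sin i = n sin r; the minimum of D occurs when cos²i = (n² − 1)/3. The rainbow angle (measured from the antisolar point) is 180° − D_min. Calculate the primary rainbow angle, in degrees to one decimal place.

42.1°

cos²i = (1.77689 − 1)/3 = 0.25896; i = arccos(0.50888) = 59.410°.
sin r = sin 59.410°/1.333 = 0.64579; r = 40.225°.
D_min = 2·59.410° − 4·40.225° + 180° = 137.922°.
Rainbow angle = 180° − D_min = 42.078°.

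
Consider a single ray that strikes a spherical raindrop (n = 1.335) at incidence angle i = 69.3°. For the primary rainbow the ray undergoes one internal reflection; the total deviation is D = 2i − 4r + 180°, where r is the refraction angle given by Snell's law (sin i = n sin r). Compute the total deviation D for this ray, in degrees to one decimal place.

sin r = sin 69.3° / 1.335 = 0.9354/1.335 = 0.7007; r = 44.48°.
D = 2·69.3° − 4·44.48° + 180° = 138.60° − 177.94° + 180° = 140.66°.

140.7°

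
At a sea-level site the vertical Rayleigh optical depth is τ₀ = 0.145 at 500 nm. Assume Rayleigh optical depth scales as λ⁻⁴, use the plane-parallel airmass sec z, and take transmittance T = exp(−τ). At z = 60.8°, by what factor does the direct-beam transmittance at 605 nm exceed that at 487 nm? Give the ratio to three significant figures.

1.21

Airmass: sec 60.8° = 2.0498.
τ(605 nm) = 0.145 × (500/605)⁴ × 2.0498 = 0.145 × 0.4665 × 2.0498 = 0.1387.
τ(487 nm) = 0.145 × (500/487)⁴ × 2.0498 = 0.145 × 1.1111 × 2.0498 = 0.3302.
T(605)/T(487) = exp(τ_B − τ_A) = exp(0.1916) = 1.2112.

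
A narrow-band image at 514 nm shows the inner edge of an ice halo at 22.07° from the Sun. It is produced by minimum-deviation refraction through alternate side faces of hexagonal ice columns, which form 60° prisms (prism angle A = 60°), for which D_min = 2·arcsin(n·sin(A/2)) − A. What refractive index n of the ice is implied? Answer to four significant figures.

Rearranging: n = sin((D_min + A)/2) / sin(A/2).
(D_min + A)/2 = (22.07° + 60°)/2 = 41.035°.
n = sin 41.035° / sin 30° = 0.6565 / 0.5000 = 1.3130.

1.313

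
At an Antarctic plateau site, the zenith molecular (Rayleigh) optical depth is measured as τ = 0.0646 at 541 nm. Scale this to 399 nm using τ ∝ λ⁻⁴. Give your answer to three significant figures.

τ(399 nm) = τ(541 nm) × (541/399)⁴ = 0.0646 × (1.3559)⁴ = 0.0646 × 3.3799 = 0.2183.

0.218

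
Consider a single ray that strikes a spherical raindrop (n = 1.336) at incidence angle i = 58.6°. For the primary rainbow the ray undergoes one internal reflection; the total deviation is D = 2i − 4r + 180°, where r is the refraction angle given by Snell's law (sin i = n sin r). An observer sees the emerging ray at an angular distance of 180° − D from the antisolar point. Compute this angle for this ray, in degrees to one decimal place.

sin r = sin 58.6° / 1.336 = 0.8536/1.336 = 0.6389; r = 39.71°.
D = 2·58.6° − 4·39.71° + 180° = 117.20° − 158.84° + 180° = 138.36°.
Angle from antisolar point = 180° − D = 41.64°.

41.6°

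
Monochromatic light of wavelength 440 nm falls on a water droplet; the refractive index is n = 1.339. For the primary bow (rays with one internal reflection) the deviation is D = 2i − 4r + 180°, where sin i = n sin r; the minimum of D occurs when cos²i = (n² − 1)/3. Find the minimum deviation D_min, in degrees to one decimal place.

138.8°

cos²i = (1.79292 − 1)/3 = 0.26431; i = arccos(0.51411) = 59.062°.
sin r = sin 59.062°/1.339 = 0.64057; r = 39.834°.
D_min = 2·59.062° − 4·39.834° + 180° = 138.786°.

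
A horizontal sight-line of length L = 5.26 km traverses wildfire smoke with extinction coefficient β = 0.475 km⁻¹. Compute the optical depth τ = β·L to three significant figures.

2.50

τ = β·L = 0.475 × 5.26 = 2.4985.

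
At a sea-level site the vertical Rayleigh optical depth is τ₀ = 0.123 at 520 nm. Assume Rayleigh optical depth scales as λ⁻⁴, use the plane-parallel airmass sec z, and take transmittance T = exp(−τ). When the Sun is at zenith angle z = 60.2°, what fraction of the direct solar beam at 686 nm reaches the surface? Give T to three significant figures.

0.922

sec 60.2° = 2.0122.
τ = 0.123 × (520/686)⁴ × 2.0122 = 0.123 × 0.3302 × 2.0122 = 0.0817.
T = exp(−0.0817) = 0.9215.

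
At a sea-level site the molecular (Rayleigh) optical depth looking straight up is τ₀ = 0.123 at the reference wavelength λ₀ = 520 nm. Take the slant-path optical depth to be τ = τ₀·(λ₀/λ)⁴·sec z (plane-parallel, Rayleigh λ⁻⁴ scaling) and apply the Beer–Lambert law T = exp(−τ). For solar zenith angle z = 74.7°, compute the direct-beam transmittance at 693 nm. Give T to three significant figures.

sec 74.7° = 3.7897.
τ = 0.123 × (520/693)⁴ × 3.7897 = 0.123 × 0.3170 × 3.7897 = 0.1478.
T = exp(−0.1478) = 0.8626.

0.863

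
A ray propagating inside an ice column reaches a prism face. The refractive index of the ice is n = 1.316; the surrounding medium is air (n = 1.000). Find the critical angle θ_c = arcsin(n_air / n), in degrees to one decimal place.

49.5°

sin θ_c = n_air / n = 1.000 / 1.316 = 0.7599.
θ_c = arcsin(0.7599) = 49.45°.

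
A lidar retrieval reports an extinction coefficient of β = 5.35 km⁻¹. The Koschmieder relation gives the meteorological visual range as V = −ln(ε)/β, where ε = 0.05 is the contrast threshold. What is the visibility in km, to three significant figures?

0.560 km

V = −ln(0.05) / 5.35 = 2.996 / 5.35 = 0.5599 km.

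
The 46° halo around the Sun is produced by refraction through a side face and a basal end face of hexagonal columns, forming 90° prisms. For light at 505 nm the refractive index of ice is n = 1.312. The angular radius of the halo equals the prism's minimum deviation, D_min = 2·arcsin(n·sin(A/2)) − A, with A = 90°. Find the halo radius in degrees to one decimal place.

n·sin(A/2) = 1.312 × sin 45° = 1.312 × 0.7071 = 0.9277.
D_min = 2·arcsin(0.9277) − 90° = 2 × 68.083° − 90° = 46.166°.

46.2°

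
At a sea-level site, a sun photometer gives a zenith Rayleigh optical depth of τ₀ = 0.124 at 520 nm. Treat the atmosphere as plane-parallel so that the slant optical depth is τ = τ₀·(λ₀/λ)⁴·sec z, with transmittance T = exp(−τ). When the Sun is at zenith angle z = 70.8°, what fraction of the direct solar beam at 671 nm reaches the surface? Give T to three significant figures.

0.873

sec 70.8° = 3.0407.
τ = 0.124 × (520/671)⁴ × 3.0407 = 0.124 × 0.3607 × 3.0407 = 0.1360.
T = exp(−0.1360) = 0.8728.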